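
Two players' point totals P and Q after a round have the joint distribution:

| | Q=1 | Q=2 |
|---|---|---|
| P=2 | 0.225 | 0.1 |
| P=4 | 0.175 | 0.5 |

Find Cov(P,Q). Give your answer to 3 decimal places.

E[P] = 3.35,  E[Q] = 1.6
E[PQ] = 5.55
Cov(P,Q) = E[PQ] − E[P]E[Q] = 5.55 − (3.35)(1.6) = 0.19

0.190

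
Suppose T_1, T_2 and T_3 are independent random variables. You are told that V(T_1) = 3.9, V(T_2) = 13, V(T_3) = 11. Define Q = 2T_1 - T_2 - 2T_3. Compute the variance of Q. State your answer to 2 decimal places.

By independence, V(Q) = (2)²V(T_1) + (-1)²V(T_2) + (-2)²V(T_3)
= (2)²·3.9 + (-1)²·13 + (-2)²·11 = 72.6

72.60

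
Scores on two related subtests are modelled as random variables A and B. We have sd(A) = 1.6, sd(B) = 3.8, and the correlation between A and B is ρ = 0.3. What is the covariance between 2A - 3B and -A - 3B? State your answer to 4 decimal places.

V(A) = (1.6)² = 2.56;  V(B) = (3.8)² = 14.44
Cov(A,B) = ρ·sd(A)·sd(B) = 0.3·1.6·3.8 = 1.824
Cov(2A - 3B, -A - 3B) = (2)(-1)V(A) + (-3)(-3)V(B) + [(2)(-3) + (-3)(-1)]Cov(A,B)
= -2·2.56 + 9·14.44 + -3·1.824 = 119.368

119.3680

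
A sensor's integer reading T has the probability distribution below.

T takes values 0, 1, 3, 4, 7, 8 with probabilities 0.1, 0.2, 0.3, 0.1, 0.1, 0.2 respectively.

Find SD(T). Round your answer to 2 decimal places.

2.79

E[T] = (0)(0.1) + (1)(0.2) + (3)(0.3) + (4)(0.1) + (7)(0.1) + (8)(0.2) = 3.8
E[T²] = (0)²(0.1) + (1)²(0.2) + (3)²(0.3) + (4)²(0.1) + (7)²(0.1) + (8)²(0.2) = 22.2
Var(T) = E[T²] − (E[T])² = 22.2 − (3.8)² = 7.76
SD(T) = √7.76 ≈ 2.79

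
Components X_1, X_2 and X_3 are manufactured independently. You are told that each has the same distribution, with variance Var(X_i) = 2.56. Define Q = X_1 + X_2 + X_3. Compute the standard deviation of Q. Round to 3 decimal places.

By independence, Var(Q) = (1)²Var(X_1) + (1)²Var(X_2) + (1)²Var(X_3)
= (1)²·2.56 + (1)²·2.56 + (1)²·2.56 = 7.68
sd(Q) = √7.68 ≈ 2.771

2.771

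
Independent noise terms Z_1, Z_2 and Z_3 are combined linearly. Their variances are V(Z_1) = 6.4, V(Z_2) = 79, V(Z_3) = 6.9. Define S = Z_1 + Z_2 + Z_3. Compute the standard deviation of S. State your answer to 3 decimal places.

By independence, V(S) = (1)²V(Z_1) + (1)²V(Z_2) + (1)²V(Z_3)
= (1)²·6.4 + (1)²·79 + (1)²·6.9 = 92.3
SD(S) = √92.3 ≈ 9.607

9.607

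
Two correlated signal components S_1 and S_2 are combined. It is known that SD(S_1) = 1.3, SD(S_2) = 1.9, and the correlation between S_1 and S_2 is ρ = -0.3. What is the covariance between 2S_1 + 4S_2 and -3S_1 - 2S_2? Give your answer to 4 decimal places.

var(S_1) = (1.3)² = 1.69;  var(S_2) = (1.9)² = 3.61
Cov(S_1,S_2) = ρ·SD(S_1)·SD(S_2) = -0.3·1.3·1.9 = -0.741
Cov(2S_1 + 4S_2, -3S_1 - 2S_2) = (2)(-3)var(S_1) + (4)(-2)var(S_2) + [(2)(-2) + (4)(-3)]Cov(S_1,S_2)
= -6·1.69 + -8·3.61 + -16·-0.741 = -27.164

-27.1640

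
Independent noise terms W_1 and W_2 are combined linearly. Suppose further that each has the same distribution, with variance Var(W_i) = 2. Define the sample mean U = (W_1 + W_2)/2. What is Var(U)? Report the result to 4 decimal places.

By independence, Var(U) = (0.5)²Var(W_1) + (0.5)²Var(W_2)
= (0.5)²·2 + (0.5)²·2 = 1

1.0000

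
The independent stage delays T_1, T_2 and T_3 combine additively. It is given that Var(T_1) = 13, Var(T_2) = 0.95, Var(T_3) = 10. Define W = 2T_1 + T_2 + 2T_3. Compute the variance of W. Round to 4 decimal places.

92.9500

By independence, Var(W) = (2)²Var(T_1) + (1)²Var(T_2) + (2)²Var(T_3)
= (2)²·13 + (1)²·0.95 + (2)²·10 = 92.95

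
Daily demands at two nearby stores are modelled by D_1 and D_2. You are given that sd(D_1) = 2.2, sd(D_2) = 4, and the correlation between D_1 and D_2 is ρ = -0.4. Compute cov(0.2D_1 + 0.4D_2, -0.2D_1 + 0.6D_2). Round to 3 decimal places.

3.506

Var(D_1) = (2.2)² = 4.84;  Var(D_2) = (4)² = 16
cov(D_1,D_2) = ρ·sd(D_1)·sd(D_2) = -0.4·2.2·4 = -3.52
cov(0.2D_1 + 0.4D_2, -0.2D_1 + 0.6D_2) = (0.2)(-0.2)Var(D_1) + (0.4)(0.6)Var(D_2) + [(0.2)(0.6) + (0.4)(-0.2)]cov(D_1,D_2)
= -0.04·4.84 + 0.24·16 + 0.04·-3.52 = 3.5056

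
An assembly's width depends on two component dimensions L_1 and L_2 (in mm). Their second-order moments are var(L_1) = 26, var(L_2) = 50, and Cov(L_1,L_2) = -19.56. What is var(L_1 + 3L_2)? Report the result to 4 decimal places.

358.6400

var(L_1 + 3L_2) = (1)²·var(L_1) + (3)²·var(L_2) + 2·(1)·(3)·Cov(L_1,L_2)
= 1·26 + 9·50 + 6·-19.56 = 358.64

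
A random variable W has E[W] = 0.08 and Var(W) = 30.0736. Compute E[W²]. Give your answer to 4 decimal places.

30.0800

E[W²] = Var(W) + (E[W])² = 30.0736 + (0.08)² = 30.08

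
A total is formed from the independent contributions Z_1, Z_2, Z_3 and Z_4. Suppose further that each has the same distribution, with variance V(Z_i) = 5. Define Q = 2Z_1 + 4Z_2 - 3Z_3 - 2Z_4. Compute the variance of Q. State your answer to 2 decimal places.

By independence, V(Q) = (2)²V(Z_1) + (4)²V(Z_2) + (-3)²V(Z_3) + (-2)²V(Z_4)
= (2)²·5 + (4)²·5 + (-3)²·5 + (-2)²·5 = 165

165.00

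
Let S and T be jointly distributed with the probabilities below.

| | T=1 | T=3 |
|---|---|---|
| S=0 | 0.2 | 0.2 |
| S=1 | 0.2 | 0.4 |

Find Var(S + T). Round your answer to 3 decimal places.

E[S] = 0.6,  E[T] = 2.2,  E[ST] = 1.4
Var(S) = 0.6 − (0.6)² = 0.24;  Var(T) = 5.8 − (2.2)² = 0.96
cov(S,T) = 1.4 − (0.6)(2.2) = 0.08
Var(S + T) = (1)²·0.24 + (1)²·0.96 + 2·(1)·(1)·0.08 = 1.36

1.360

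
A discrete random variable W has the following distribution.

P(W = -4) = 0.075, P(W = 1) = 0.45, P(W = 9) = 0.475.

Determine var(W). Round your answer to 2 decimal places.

20.54

E[W] = (-4)(0.075) + (1)(0.45) + (9)(0.475) = 4.425
E[W²] = (-4)²(0.075) + (1)²(0.45) + (9)²(0.475) = 40.125
var(W) = E[W²] − (E[W])² = 40.125 − (4.425)² = 20.544375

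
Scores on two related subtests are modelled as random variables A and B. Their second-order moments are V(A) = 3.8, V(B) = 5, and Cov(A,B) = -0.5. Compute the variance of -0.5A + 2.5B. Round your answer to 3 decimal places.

V(-0.5A + 2.5B) = (-0.5)²·V(A) + (2.5)²·V(B) + 2·(-0.5)·(2.5)·Cov(A,B)
= 0.25·3.8 + 6.25·5 + -2.5·-0.5 = 33.45

33.450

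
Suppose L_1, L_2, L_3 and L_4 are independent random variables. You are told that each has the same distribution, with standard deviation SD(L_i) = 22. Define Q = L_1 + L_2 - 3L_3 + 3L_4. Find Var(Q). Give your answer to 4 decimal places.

9680.0000

Var(L_i) = (22)² = 484
By independence, Var(Q) = (1)²Var(L_1) + (1)²Var(L_2) + (-3)²Var(L_3) + (3)²Var(L_4)
= (1)²·484 + (1)²·484 + (-3)²·484 + (3)²·484 = 9680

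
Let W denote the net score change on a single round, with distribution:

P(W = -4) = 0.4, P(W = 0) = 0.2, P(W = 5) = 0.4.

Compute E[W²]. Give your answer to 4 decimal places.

E[W²] = (-4)²(0.4) + (0)²(0.2) + (5)²(0.4) = 16.4

16.4000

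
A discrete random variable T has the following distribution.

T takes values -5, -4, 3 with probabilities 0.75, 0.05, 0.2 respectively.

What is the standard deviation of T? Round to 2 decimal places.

E[T] = (-5)(0.75) + (-4)(0.05) + (3)(0.2) = -3.35
E[T²] = (-5)²(0.75) + (-4)²(0.05) + (3)²(0.2) = 21.35
V(T) = E[T²] − (E[T])² = 21.35 − (-3.35)² = 10.1275
SD(T) = √10.1275 ≈ 3.18

3.18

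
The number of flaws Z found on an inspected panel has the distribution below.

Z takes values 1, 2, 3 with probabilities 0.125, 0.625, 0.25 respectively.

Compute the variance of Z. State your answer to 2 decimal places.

0.36

E[Z] = (1)(0.125) + (2)(0.625) + (3)(0.25) = 2.125
E[Z²] = (1)²(0.125) + (2)²(0.625) + (3)²(0.25) = 4.875
var(Z) = E[Z²] − (E[Z])² = 4.875 − (2.125)² = 0.359375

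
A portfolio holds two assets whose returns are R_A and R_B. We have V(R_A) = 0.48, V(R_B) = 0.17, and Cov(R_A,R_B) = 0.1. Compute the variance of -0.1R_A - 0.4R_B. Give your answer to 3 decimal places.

0.040

V(-0.1R_A - 0.4R_B) = (-0.1)²·V(R_A) + (-0.4)²·V(R_B) + 2·(-0.1)·(-0.4)·Cov(R_A,R_B)
= 0.01·0.48 + 0.16·0.17 + 0.08·0.1 = 0.04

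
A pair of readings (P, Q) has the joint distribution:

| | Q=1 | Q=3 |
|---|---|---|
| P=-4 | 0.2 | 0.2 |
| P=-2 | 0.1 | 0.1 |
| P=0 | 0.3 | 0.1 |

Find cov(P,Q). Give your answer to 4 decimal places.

E[P] = -2,  E[Q] = 1.8
E[PQ] = -4
cov(P,Q) = E[PQ] − E[P]E[Q] = -4 − (-2)(1.8) = -0.4

-0.4000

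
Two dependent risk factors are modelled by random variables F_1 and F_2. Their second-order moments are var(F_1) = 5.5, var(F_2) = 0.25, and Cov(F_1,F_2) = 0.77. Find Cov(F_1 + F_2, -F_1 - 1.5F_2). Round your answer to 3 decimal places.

-7.800

Cov(F_1 + F_2, -F_1 - 1.5F_2) = (1)(-1)var(F_1) + (1)(-1.5)var(F_2) + [(1)(-1.5) + (1)(-1)]Cov(F_1,F_2)
= -1·5.5 + -1.5·0.25 + -2.5·0.77 = -7.8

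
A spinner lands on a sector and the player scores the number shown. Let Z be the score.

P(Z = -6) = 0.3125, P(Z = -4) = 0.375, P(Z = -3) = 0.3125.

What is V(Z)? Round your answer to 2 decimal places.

E[Z] = (-6)(0.3125) + (-4)(0.375) + (-3)(0.3125) = -4.3125
E[Z²] = (-6)²(0.3125) + (-4)²(0.375) + (-3)²(0.3125) = 20.0625
V(Z) = E[Z²] − (E[Z])² = 20.0625 − (-4.3125)² = 1.46484375

1.46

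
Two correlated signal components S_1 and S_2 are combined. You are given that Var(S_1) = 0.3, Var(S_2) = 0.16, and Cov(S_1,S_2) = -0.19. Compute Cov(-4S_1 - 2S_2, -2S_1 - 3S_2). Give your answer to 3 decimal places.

Cov(-4S_1 - 2S_2, -2S_1 - 3S_2) = (-4)(-2)Var(S_1) + (-2)(-3)Var(S_2) + [(-4)(-3) + (-2)(-2)]Cov(S_1,S_2)
= 8·0.3 + 6·0.16 + 16·-0.19 = 0.32

0.320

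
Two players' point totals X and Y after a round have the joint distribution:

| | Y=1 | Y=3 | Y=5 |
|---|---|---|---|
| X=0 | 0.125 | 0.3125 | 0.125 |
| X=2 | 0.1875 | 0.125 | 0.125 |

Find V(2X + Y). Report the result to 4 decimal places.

E[X] = 0.875,  E[Y] = 2.875,  E[XY] = 2.375
V(X) = 1.75 − (0.875)² = 0.984375;  V(Y) = 10.5 − (2.875)² = 2.234375
Cov(X,Y) = 2.375 − (0.875)(2.875) = -0.140625
V(2X + Y) = (2)²·0.984375 + (1)²·2.234375 + 2·(2)·(1)·-0.140625 = 5.609375

5.6094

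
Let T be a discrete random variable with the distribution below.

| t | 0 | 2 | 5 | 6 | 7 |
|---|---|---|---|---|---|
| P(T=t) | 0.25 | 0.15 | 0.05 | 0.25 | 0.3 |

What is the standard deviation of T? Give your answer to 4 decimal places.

2.8857

E[T] = (0)(0.25) + (2)(0.15) + (5)(0.05) + (6)(0.25) + (7)(0.3) = 4.15
E[T²] = (0)²(0.25) + (2)²(0.15) + (5)²(0.05) + (6)²(0.25) + (7)²(0.3) = 25.55
V(T) = E[T²] − (E[T])² = 25.55 − (4.15)² = 8.3275
sd(T) = √8.3275 ≈ 2.8857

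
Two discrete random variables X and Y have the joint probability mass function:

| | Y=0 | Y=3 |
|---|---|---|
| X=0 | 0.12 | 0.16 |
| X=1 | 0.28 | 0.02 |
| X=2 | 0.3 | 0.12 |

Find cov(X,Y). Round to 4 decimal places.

-0.2460

E[X] = 1.14,  E[Y] = 0.9
E[XY] = 0.78
cov(X,Y) = E[XY] − E[X]E[Y] = 0.78 − (1.14)(0.9) = -0.246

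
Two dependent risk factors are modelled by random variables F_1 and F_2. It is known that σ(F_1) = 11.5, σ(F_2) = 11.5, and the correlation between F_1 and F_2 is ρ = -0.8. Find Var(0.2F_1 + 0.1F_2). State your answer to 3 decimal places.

Var(F_1) = (11.5)² = 132.25;  Var(F_2) = (11.5)² = 132.25
cov(F_1,F_2) = ρ·σ(F_1)·σ(F_2) = -0.8·11.5·11.5 = -105.8
Var(0.2F_1 + 0.1F_2) = (0.2)²·Var(F_1) + (0.1)²·Var(F_2) + 2·(0.2)·(0.1)·cov(F_1,F_2)
= 0.04·132.25 + 0.01·132.25 + 0.04·-105.8 = 2.3805

2.381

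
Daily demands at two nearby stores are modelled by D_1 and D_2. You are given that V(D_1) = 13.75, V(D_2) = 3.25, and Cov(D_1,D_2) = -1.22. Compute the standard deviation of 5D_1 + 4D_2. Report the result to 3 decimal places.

18.627

V(5D_1 + 4D_2) = (5)²·V(D_1) + (4)²·V(D_2) + 2·(5)·(4)·Cov(D_1,D_2)
= 25·13.75 + 16·3.25 + 40·-1.22 = 346.95
σ(5D_1 + 4D_2) = √346.95 ≈ 18.627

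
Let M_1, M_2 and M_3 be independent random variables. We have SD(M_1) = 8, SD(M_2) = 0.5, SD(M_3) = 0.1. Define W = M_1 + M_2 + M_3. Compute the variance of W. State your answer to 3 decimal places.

64.260

V(M_1) = 64, V(M_2) = 0.25, V(M_3) = 0.01
By independence, V(W) = (1)²V(M_1) + (1)²V(M_2) + (1)²V(M_3)
= (1)²·64 + (1)²·0.25 + (1)²·0.01 = 64.26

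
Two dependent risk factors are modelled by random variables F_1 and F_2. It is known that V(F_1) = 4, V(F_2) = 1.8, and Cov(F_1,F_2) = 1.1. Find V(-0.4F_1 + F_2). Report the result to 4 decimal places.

1.5600

V(-0.4F_1 + F_2) = (-0.4)²·V(F_1) + (1)²·V(F_2) + 2·(-0.4)·(1)·Cov(F_1,F_2)
= 0.16·4 + 1·1.8 + -0.8·1.1 = 1.56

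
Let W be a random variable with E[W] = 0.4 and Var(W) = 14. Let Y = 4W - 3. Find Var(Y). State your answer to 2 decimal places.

224.00

Var(4W - 3) = (4)²·Var(W) = 16·14 = 224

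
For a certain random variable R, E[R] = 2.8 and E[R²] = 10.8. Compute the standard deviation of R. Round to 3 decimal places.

1.720

V(R) = 10.8 − (2.8)² = 2.96
sd(R) = √2.96 ≈ 1.720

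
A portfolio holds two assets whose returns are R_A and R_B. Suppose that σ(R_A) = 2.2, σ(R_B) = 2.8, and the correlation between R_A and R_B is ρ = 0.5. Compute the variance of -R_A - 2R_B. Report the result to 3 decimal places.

48.520

Var(R_A) = (2.2)² = 4.84;  Var(R_B) = (2.8)² = 7.84
cov(R_A,R_B) = ρ·σ(R_A)·σ(R_B) = 0.5·2.2·2.8 = 3.08
Var(-R_A - 2R_B) = (-1)²·Var(R_A) + (-2)²·Var(R_B) + 2·(-1)·(-2)·cov(R_A,R_B)
= 1·4.84 + 4·7.84 + 4·3.08 = 48.52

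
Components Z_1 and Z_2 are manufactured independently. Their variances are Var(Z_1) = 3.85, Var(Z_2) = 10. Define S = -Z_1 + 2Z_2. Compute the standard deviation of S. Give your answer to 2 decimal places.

6.62

By independence, Var(S) = (-1)²Var(Z_1) + (2)²Var(Z_2)
= (-1)²·3.85 + (2)²·10 = 43.85
sd(S) = √43.85 ≈ 6.62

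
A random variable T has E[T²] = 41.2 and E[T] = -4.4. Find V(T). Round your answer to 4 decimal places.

21.8400

V(T) = 41.2 − (-4.4)² = 21.84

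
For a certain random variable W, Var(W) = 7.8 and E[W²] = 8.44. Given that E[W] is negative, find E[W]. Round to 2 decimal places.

-0.80

(E[W])² = E[W²] − Var(W) = 8.44 − 7.8 = 0.64
E[W] = −√0.64 = -0.8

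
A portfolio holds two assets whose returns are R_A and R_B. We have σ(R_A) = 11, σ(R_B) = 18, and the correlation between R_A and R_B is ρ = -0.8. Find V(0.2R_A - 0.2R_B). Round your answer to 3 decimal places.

30.472

V(R_A) = (11)² = 121;  V(R_B) = (18)² = 324
Cov(R_A,R_B) = ρ·σ(R_A)·σ(R_B) = -0.8·11·18 = -158.4
V(0.2R_A - 0.2R_B) = (0.2)²·V(R_A) + (-0.2)²·V(R_B) + 2·(0.2)·(-0.2)·Cov(R_A,R_B)
= 0.04·121 + 0.04·324 + -0.08·-158.4 = 30.472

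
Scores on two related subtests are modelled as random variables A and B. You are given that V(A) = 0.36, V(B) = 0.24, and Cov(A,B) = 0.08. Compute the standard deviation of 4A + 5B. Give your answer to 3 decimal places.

V(4A + 5B) = (4)²·V(A) + (5)²·V(B) + 2·(4)·(5)·Cov(A,B)
= 16·0.36 + 25·0.24 + 40·0.08 = 14.96
SD(4A + 5B) = √14.96 ≈ 3.868

3.868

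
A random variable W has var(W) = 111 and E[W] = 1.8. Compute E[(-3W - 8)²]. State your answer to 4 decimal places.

E[-3W - 8] = -3·1.8 − 8 = -13.4
var(-3W - 8) = (-3)²·111 = 999
E[(-3W - 8)²] = var((-3W - 8)) + (E[(-3W - 8)])² = 999 + (-13.4)² = 1178.56

1178.5600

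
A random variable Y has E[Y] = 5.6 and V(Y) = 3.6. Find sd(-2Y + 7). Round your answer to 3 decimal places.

3.795

V(-2Y + 7) = (-2)²·3.6 = 14.4
sd(-2Y + 7) = √14.4 ≈ 3.795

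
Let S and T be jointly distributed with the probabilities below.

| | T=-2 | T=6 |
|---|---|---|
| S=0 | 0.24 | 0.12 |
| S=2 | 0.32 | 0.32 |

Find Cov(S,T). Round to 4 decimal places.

0.6144

E[S] = 1.28,  E[T] = 1.52
E[ST] = 2.56
Cov(S,T) = E[ST] − E[S]E[T] = 2.56 − (1.28)(1.52) = 0.6144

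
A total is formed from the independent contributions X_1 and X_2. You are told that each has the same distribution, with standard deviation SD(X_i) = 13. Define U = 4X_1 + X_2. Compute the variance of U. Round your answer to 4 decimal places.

2873.0000

Var(X_i) = (13)² = 169
By independence, Var(U) = (4)²Var(X_1) + (1)²Var(X_2)
= (4)²·169 + (1)²·169 = 2873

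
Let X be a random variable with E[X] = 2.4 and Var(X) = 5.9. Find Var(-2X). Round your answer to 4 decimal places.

Var(-2X) = (-2)²·Var(X) = 4·5.9 = 23.6

23.6000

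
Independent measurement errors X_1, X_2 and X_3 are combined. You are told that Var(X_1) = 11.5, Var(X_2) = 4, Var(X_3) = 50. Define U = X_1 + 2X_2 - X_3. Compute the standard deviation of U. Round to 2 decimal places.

By independence, Var(U) = (1)²Var(X_1) + (2)²Var(X_2) + (-1)²Var(X_3)
= (1)²·11.5 + (2)²·4 + (-1)²·50 = 77.5
sd(U) = √77.5 ≈ 8.80

8.80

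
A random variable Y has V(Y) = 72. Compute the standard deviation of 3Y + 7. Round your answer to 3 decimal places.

25.456

V(3Y + 7) = (3)²·72 = 648
σ(3Y + 7) = √648 ≈ 25.456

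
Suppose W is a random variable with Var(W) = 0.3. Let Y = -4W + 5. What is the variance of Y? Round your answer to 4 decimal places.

4.8000

Var(-4W + 5) = (-4)²·Var(W) = 16·0.3 = 4.8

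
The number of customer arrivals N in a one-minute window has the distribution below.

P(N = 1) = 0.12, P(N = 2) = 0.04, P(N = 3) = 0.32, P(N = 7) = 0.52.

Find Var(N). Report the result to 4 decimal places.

E[N] = (1)(0.12) + (2)(0.04) + (3)(0.32) + (7)(0.52) = 4.8
E[N²] = (1)²(0.12) + (2)²(0.04) + (3)²(0.32) + (7)²(0.52) = 28.64
Var(N) = E[N²] − (E[N])² = 28.64 − (4.8)² = 5.6

5.6000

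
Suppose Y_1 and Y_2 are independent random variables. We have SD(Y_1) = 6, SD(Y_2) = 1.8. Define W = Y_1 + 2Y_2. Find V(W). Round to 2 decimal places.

48.96

V(Y_1) = 36, V(Y_2) = 3.24
By independence, V(W) = (1)²V(Y_1) + (2)²V(Y_2)
= (1)²·36 + (2)²·3.24 = 48.96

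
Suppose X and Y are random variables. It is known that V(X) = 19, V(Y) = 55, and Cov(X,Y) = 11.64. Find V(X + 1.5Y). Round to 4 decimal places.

177.6700

V(X + 1.5Y) = (1)²·V(X) + (1.5)²·V(Y) + 2·(1)·(1.5)·Cov(X,Y)
= 1·19 + 2.25·55 + 3·11.64 = 177.67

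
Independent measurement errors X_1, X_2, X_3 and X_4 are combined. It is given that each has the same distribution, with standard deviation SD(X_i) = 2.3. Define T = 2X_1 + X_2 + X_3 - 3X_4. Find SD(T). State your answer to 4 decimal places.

Var(X_i) = (2.3)² = 5.29
By independence, Var(T) = (2)²Var(X_1) + (1)²Var(X_2) + (1)²Var(X_3) + (-3)²Var(X_4)
= (2)²·5.29 + (1)²·5.29 + (1)²·5.29 + (-3)²·5.29 = 79.35
SD(T) = √79.35 ≈ 8.9079

8.9079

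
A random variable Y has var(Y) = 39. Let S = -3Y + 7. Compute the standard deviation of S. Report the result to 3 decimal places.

18.735

var(-3Y + 7) = (-3)²·39 = 351
σ(S) = √351 ≈ 18.735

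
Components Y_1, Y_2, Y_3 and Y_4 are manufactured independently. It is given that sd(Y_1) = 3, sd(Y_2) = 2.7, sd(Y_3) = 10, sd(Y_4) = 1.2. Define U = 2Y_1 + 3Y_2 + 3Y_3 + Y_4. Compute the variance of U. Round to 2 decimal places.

Var(Y_1) = 9, Var(Y_2) = 7.29, Var(Y_3) = 100, Var(Y_4) = 1.44
By independence, Var(U) = (2)²Var(Y_1) + (3)²Var(Y_2) + (3)²Var(Y_3) + (1)²Var(Y_4)
= (2)²·9 + (3)²·7.29 + (3)²·100 + (1)²·1.44 = 1003.05

1003.05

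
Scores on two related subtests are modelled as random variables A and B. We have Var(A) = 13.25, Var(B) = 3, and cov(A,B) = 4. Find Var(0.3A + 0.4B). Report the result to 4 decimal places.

Var(0.3A + 0.4B) = (0.3)²·Var(A) + (0.4)²·Var(B) + 2·(0.3)·(0.4)·cov(A,B)
= 0.09·13.25 + 0.16·3 + 0.24·4 = 2.6325

2.6325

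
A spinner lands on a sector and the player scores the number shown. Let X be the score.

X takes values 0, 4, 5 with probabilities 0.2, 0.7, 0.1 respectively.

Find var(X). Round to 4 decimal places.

E[X] = (0)(0.2) + (4)(0.7) + (5)(0.1) = 3.3
E[X²] = (0)²(0.2) + (4)²(0.7) + (5)²(0.1) = 13.7
var(X) = E[X²] − (E[X])² = 13.7 − (3.3)² = 2.81

2.8100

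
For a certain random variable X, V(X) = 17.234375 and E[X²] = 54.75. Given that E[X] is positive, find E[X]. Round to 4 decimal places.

6.1250

(E[X])² = E[X²] − V(X) = 54.75 − 17.234375 = 37.515625
E[X] = √37.515625 = 6.125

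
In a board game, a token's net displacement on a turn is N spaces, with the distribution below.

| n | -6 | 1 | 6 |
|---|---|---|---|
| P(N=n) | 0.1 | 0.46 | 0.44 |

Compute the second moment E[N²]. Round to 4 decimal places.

19.9000

E[N²] = (-6)²(0.1) + (1)²(0.46) + (6)²(0.44) = 19.9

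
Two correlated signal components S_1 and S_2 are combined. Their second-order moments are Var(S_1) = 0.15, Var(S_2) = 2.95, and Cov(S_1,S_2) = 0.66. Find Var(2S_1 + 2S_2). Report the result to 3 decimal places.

17.680

Var(2S_1 + 2S_2) = (2)²·Var(S_1) + (2)²·Var(S_2) + 2·(2)·(2)·Cov(S_1,S_2)
= 4·0.15 + 4·2.95 + 8·0.66 = 17.68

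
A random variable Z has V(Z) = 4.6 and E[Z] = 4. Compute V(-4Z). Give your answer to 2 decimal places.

73.60

V(-4Z) = (-4)²·V(Z) = 16·4.6 = 73.6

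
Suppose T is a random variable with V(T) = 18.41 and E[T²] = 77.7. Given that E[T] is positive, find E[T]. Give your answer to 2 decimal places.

(E[T])² = E[T²] − V(T) = 77.7 − 18.41 = 59.29
E[T] = √59.29 = 7.7

7.70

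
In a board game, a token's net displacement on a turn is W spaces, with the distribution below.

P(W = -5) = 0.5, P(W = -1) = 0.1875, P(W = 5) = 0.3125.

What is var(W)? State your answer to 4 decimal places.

E[W] = (-5)(0.5) + (-1)(0.1875) + (5)(0.3125) = -1.125
E[W²] = (-5)²(0.5) + (-1)²(0.1875) + (5)²(0.3125) = 20.5
var(W) = E[W²] − (E[W])² = 20.5 − (-1.125)² = 19.234375

19.2344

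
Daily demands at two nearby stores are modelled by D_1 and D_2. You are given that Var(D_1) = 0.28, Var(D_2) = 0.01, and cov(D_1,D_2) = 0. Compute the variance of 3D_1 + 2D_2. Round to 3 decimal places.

2.560

Var(3D_1 + 2D_2) = (3)²·Var(D_1) + (2)²·Var(D_2) + 2·(3)·(2)·cov(D_1,D_2)
= 9·0.28 + 4·0.01 + 12·0 = 2.56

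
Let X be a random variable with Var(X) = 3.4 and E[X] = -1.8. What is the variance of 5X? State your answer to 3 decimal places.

Var(5X) = (5)²·Var(X) = 25·3.4 = 85

85.000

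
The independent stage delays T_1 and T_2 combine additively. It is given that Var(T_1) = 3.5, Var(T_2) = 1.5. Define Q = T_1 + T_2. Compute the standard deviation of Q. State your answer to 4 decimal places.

By independence, Var(Q) = (1)²Var(T_1) + (1)²Var(T_2)
= (1)²·3.5 + (1)²·1.5 = 5
σ(Q) = √5 ≈ 2.2361

2.2361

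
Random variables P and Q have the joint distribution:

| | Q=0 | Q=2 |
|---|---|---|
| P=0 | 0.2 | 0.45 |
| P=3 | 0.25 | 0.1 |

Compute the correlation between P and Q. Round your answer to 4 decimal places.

-0.3898

E[P] = 1.05,  E[Q] = 1.1
E[PQ] = 0.6
cov(P,Q) = E[PQ] − E[P]E[Q] = 0.6 − (1.05)(1.1) = -0.555
var(P) = 2.0475,  var(Q) = 0.99
ρ = -0.555 / √(2.0475·0.99) ≈ -0.3898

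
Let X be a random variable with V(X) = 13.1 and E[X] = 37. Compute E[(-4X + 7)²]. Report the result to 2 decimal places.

E[-4X + 7] = -4·37 + 7 = -141
V(-4X + 7) = (-4)²·13.1 = 209.6
E[(-4X + 7)²] = V((-4X + 7)) + (E[(-4X + 7)])² = 209.6 + (-141)² = 20090.6

20090.60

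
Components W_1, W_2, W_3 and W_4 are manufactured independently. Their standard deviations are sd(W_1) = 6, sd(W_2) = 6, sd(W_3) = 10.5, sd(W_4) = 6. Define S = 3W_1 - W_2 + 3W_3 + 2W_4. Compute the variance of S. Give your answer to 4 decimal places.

V(W_1) = 36, V(W_2) = 36, V(W_3) = 110.25, V(W_4) = 36
By independence, V(S) = (3)²V(W_1) + (-1)²V(W_2) + (3)²V(W_3) + (2)²V(W_4)
= (3)²·36 + (-1)²·36 + (3)²·110.25 + (2)²·36 = 1496.25

1496.2500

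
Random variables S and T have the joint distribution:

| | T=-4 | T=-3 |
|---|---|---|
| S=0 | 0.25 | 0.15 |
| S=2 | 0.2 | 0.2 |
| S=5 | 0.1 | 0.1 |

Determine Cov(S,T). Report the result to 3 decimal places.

E[S] = 1.8,  E[T] = -3.55
E[ST] = -6.3
Cov(S,T) = E[ST] − E[S]E[T] = -6.3 − (1.8)(-3.55) = 0.09

0.090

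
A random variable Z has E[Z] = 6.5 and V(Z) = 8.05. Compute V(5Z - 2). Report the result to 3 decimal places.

V(5Z - 2) = (5)²·V(Z) = 25·8.05 = 201.25

201.250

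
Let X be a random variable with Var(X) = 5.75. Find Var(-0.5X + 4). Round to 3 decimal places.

1.438

Var(-0.5X + 4) = (-0.5)²·Var(X) = 0.25·5.75 = 1.4375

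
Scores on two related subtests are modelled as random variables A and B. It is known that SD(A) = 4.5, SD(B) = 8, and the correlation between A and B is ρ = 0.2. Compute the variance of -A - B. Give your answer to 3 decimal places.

var(A) = (4.5)² = 20.25;  var(B) = (8)² = 64
Cov(A,B) = ρ·SD(A)·SD(B) = 0.2·4.5·8 = 7.2
var(-A - B) = (-1)²·var(A) + (-1)²·var(B) + 2·(-1)·(-1)·Cov(A,B)
= 1·20.25 + 1·64 + 2·7.2 = 98.65

98.650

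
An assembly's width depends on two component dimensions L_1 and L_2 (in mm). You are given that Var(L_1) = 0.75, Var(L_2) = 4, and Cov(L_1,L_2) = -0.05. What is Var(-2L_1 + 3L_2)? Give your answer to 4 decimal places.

39.6000

Var(-2L_1 + 3L_2) = (-2)²·Var(L_1) + (3)²·Var(L_2) + 2·(-2)·(3)·Cov(L_1,L_2)
= 4·0.75 + 9·4 + -12·-0.05 = 39.6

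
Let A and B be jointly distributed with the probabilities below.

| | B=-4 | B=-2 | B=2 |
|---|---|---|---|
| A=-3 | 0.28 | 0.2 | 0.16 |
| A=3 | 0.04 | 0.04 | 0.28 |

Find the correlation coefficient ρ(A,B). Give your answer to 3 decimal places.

E[A] = -0.84,  E[B] = -0.88
E[AB] = 4.56
cov(A,B) = E[AB] − E[A]E[B] = 4.56 − (-0.84)(-0.88) = 3.8208
Var(A) = 8.2944,  Var(B) = 7.0656
ρ = 3.8208 / √(8.2944·7.0656) ≈ 0.499

0.499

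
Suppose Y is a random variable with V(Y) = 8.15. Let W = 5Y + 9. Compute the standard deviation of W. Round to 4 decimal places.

14.2741

V(5Y + 9) = (5)²·8.15 = 203.75
σ(W) = √203.75 ≈ 14.2741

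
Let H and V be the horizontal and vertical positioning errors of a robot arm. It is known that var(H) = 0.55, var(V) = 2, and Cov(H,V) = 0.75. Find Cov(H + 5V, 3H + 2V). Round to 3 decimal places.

Cov(H + 5V, 3H + 2V) = (1)(3)var(H) + (5)(2)var(V) + [(1)(2) + (5)(3)]Cov(H,V)
= 3·0.55 + 10·2 + 17·0.75 = 34.4

34.400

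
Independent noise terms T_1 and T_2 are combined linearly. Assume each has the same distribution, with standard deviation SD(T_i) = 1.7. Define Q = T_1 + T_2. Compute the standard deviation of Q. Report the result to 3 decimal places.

Var(T_i) = (1.7)² = 2.89
By independence, Var(Q) = (1)²Var(T_1) + (1)²Var(T_2)
= (1)²·2.89 + (1)²·2.89 = 5.78
SD(Q) = √5.78 ≈ 2.404

2.404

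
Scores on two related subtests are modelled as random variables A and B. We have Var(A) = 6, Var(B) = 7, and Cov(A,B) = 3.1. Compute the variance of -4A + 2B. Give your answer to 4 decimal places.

Var(-4A + 2B) = (-4)²·Var(A) + (2)²·Var(B) + 2·(-4)·(2)·Cov(A,B)
= 16·6 + 4·7 + -16·3.1 = 74.4

74.4000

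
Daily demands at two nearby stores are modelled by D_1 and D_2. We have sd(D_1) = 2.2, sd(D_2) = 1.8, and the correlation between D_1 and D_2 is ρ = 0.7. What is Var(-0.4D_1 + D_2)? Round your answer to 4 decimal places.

1.7968

Var(D_1) = (2.2)² = 4.84;  Var(D_2) = (1.8)² = 3.24
cov(D_1,D_2) = ρ·sd(D_1)·sd(D_2) = 0.7·2.2·1.8 = 2.772
Var(-0.4D_1 + D_2) = (-0.4)²·Var(D_1) + (1)²·Var(D_2) + 2·(-0.4)·(1)·cov(D_1,D_2)
= 0.16·4.84 + 1·3.24 + -0.8·2.772 = 1.7968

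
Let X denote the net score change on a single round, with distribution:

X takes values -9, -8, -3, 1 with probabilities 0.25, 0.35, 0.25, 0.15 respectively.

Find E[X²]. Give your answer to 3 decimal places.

E[X²] = (-9)²(0.25) + (-8)²(0.35) + (-3)²(0.25) + (1)²(0.15) = 45.05

45.050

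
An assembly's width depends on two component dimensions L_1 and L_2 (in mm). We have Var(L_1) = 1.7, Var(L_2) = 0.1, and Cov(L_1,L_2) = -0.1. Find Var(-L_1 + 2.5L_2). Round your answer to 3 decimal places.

2.825

Var(-L_1 + 2.5L_2) = (-1)²·Var(L_1) + (2.5)²·Var(L_2) + 2·(-1)·(2.5)·Cov(L_1,L_2)
= 1·1.7 + 6.25·0.1 + -5·-0.1 = 2.825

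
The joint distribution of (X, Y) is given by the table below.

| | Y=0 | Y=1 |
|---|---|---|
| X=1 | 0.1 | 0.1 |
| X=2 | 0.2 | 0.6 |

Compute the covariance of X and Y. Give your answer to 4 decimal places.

E[X] = 1.8,  E[Y] = 0.7
E[XY] = 1.3
Cov(X,Y) = E[XY] − E[X]E[Y] = 1.3 − (1.8)(0.7) = 0.04

0.0400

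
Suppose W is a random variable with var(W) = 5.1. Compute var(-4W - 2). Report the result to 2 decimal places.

var(-4W - 2) = (-4)²·var(W) = 16·5.1 = 81.6

81.60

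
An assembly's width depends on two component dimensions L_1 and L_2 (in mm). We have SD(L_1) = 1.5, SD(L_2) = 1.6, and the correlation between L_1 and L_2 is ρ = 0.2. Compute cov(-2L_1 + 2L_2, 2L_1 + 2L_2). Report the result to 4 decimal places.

1.2400

V(L_1) = (1.5)² = 2.25;  V(L_2) = (1.6)² = 2.56
cov(L_1,L_2) = ρ·SD(L_1)·SD(L_2) = 0.2·1.5·1.6 = 0.48
cov(-2L_1 + 2L_2, 2L_1 + 2L_2) = (-2)(2)V(L_1) + (2)(2)V(L_2) + [(-2)(2) + (2)(2)]cov(L_1,L_2)
= -4·2.25 + 4·2.56 + 0·0.48 = 1.24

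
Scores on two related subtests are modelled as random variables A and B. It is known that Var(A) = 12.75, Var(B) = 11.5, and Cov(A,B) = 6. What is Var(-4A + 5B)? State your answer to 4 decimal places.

251.5000

Var(-4A + 5B) = (-4)²·Var(A) + (5)²·Var(B) + 2·(-4)·(5)·Cov(A,B)
= 16·12.75 + 25·11.5 + -40·6 = 251.5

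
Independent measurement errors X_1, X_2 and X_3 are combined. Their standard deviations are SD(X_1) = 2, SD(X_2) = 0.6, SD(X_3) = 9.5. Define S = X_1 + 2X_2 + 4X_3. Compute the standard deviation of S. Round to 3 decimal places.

V(X_1) = 4, V(X_2) = 0.36, V(X_3) = 90.25
By independence, V(S) = (1)²V(X_1) + (2)²V(X_2) + (4)²V(X_3)
= (1)²·4 + (2)²·0.36 + (4)²·90.25 = 1449.44
SD(S) = √1449.44 ≈ 38.072

38.072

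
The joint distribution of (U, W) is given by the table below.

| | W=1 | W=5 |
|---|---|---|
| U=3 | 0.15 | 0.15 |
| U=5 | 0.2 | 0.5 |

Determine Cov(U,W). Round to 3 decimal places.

E[U] = 4.4,  E[W] = 3.6
E[UW] = 16.2
Cov(U,W) = E[UW] − E[U]E[W] = 16.2 − (4.4)(3.6) = 0.36

0.360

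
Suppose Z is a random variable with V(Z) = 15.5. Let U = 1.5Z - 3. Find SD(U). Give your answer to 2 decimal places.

V(1.5Z - 3) = (1.5)²·15.5 = 34.875
SD(U) = √34.875 ≈ 5.91

5.91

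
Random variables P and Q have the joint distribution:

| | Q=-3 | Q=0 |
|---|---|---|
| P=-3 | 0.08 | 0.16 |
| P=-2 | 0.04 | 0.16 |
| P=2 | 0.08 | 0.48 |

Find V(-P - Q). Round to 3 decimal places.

E[P] = 0,  E[Q] = -0.6,  E[PQ] = 0.48
V(P) = 5.2 − (0)² = 5.2;  V(Q) = 1.8 − (-0.6)² = 1.44
Cov(P,Q) = 0.48 − (0)(-0.6) = 0.48
V(-P - Q) = (-1)²·5.2 + (-1)²·1.44 + 2·(-1)·(-1)·0.48 = 7.6

7.600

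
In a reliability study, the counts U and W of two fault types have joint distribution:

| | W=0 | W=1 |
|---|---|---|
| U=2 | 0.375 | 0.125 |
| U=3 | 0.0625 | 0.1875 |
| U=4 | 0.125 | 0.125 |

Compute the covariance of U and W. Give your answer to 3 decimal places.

0.109

E[U] = 2.75,  E[W] = 0.4375
E[UW] = 1.3125
Cov(U,W) = E[UW] − E[U]E[W] = 1.3125 − (2.75)(0.4375) = 0.109375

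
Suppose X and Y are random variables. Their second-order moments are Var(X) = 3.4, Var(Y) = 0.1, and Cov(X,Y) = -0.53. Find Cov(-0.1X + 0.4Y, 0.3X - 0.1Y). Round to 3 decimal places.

Cov(-0.1X + 0.4Y, 0.3X - 0.1Y) = (-0.1)(0.3)Var(X) + (0.4)(-0.1)Var(Y) + [(-0.1)(-0.1) + (0.4)(0.3)]Cov(X,Y)
= -0.03·3.4 + -0.04·0.1 + 0.13·-0.53 = -0.1749

-0.175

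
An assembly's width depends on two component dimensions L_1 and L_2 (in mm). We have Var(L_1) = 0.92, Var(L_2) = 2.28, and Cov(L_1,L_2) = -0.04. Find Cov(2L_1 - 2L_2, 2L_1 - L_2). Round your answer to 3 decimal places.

Cov(2L_1 - 2L_2, 2L_1 - L_2) = (2)(2)Var(L_1) + (-2)(-1)Var(L_2) + [(2)(-1) + (-2)(2)]Cov(L_1,L_2)
= 4·0.92 + 2·2.28 + -6·-0.04 = 8.48

8.480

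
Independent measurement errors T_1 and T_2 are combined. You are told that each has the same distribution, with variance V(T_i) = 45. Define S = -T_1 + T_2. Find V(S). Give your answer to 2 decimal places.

90.00

By independence, V(S) = (-1)²V(T_1) + (1)²V(T_2)
= (-1)²·45 + (1)²·45 = 90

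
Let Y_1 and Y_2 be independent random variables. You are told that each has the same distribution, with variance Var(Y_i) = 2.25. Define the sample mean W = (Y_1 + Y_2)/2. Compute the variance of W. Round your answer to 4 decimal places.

By independence, Var(W) = (0.5)²Var(Y_1) + (0.5)²Var(Y_2)
= (0.5)²·2.25 + (0.5)²·2.25 = 1.125

1.1250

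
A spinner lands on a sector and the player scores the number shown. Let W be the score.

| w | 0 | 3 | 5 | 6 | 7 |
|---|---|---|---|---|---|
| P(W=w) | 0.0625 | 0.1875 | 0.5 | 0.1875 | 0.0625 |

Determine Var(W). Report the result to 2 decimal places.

E[W] = (0)(0.0625) + (3)(0.1875) + (5)(0.5) + (6)(0.1875) + (7)(0.0625) = 4.625
E[W²] = (0)²(0.0625) + (3)²(0.1875) + (5)²(0.5) + (6)²(0.1875) + (7)²(0.0625) = 24
Var(W) = E[W²] − (E[W])² = 24 − (4.625)² = 2.609375

2.61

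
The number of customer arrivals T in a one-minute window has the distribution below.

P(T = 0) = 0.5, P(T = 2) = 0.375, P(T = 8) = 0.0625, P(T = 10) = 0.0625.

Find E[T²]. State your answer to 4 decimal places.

11.7500

E[T²] = (0)²(0.5) + (2)²(0.375) + (8)²(0.0625) + (10)²(0.0625) = 11.75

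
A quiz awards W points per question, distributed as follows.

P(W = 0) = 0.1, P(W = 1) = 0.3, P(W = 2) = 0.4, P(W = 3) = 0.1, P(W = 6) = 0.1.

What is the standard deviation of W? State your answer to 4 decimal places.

E[W] = (0)(0.1) + (1)(0.3) + (2)(0.4) + (3)(0.1) + (6)(0.1) = 2
E[W²] = (0)²(0.1) + (1)²(0.3) + (2)²(0.4) + (3)²(0.1) + (6)²(0.1) = 6.4
Var(W) = E[W²] − (E[W])² = 6.4 − (2)² = 2.4
σ(W) = √2.4 ≈ 1.5492

1.5492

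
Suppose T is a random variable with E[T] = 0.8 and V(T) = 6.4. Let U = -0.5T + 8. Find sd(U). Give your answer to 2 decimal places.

1.26

V(-0.5T + 8) = (-0.5)²·6.4 = 1.6
sd(U) = √1.6 ≈ 1.26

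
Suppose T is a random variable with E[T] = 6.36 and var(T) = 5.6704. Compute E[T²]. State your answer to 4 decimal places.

E[T²] = var(T) + (E[T])² = 5.6704 + (6.36)² = 46.12

46.1200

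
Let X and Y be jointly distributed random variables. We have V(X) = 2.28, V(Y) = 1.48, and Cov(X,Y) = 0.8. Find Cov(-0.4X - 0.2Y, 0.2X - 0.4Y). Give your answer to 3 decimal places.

0.032

Cov(-0.4X - 0.2Y, 0.2X - 0.4Y) = (-0.4)(0.2)V(X) + (-0.2)(-0.4)V(Y) + [(-0.4)(-0.4) + (-0.2)(0.2)]Cov(X,Y)
= -0.08·2.28 + 0.08·1.48 + 0.12·0.8 = 0.032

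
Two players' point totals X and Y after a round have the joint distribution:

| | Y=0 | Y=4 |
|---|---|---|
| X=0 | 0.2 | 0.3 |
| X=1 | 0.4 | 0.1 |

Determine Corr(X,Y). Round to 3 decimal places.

E[X] = 0.5,  E[Y] = 1.6
E[XY] = 0.4
cov(X,Y) = E[XY] − E[X]E[Y] = 0.4 − (0.5)(1.6) = -0.4
Var(X) = 0.25,  Var(Y) = 3.84
ρ = -0.4 / √(0.25·3.84) ≈ -0.408

-0.408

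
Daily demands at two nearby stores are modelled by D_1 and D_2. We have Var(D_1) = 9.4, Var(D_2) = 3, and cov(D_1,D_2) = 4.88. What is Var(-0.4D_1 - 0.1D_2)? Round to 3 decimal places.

Var(-0.4D_1 - 0.1D_2) = (-0.4)²·Var(D_1) + (-0.1)²·Var(D_2) + 2·(-0.4)·(-0.1)·cov(D_1,D_2)
= 0.16·9.4 + 0.01·3 + 0.08·4.88 = 1.9244

1.924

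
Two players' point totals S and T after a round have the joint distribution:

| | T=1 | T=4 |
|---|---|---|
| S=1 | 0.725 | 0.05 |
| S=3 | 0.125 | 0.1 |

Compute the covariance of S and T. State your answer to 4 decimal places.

E[S] = 1.45,  E[T] = 1.45
E[ST] = 2.5
cov(S,T) = E[ST] − E[S]E[T] = 2.5 − (1.45)(1.45) = 0.3975

0.3975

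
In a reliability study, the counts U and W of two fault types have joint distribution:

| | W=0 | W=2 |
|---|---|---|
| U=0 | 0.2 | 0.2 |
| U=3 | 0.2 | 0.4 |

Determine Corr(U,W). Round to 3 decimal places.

0.167

E[U] = 1.8,  E[W] = 1.2
E[UW] = 2.4
Cov(U,W) = E[UW] − E[U]E[W] = 2.4 − (1.8)(1.2) = 0.24
V(U) = 2.16,  V(W) = 0.96
ρ = 0.24 / √(2.16·0.96) ≈ 0.167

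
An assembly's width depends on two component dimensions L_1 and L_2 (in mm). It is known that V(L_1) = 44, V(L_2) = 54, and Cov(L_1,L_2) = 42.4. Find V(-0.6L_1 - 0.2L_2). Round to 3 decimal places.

28.176

V(-0.6L_1 - 0.2L_2) = (-0.6)²·V(L_1) + (-0.2)²·V(L_2) + 2·(-0.6)·(-0.2)·Cov(L_1,L_2)
= 0.36·44 + 0.04·54 + 0.24·42.4 = 28.176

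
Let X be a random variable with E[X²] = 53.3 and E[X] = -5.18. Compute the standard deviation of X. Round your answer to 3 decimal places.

V(X) = 53.3 − (-5.18)² = 26.4676
SD(X) = √26.4676 ≈ 5.145

5.145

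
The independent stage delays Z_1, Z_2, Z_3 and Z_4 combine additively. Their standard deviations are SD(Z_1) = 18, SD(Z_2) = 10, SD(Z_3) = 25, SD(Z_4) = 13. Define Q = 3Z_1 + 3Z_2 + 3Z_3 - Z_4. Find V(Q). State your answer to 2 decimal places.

9610.00

V(Z_1) = 324, V(Z_2) = 100, V(Z_3) = 625, V(Z_4) = 169
By independence, V(Q) = (3)²V(Z_1) + (3)²V(Z_2) + (3)²V(Z_3) + (-1)²V(Z_4)
= (3)²·324 + (3)²·100 + (3)²·625 + (-1)²·169 = 9610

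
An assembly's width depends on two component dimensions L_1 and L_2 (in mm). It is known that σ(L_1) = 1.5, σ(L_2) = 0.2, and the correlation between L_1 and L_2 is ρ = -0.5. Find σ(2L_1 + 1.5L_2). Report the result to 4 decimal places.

var(L_1) = (1.5)² = 2.25;  var(L_2) = (0.2)² = 0.04
cov(L_1,L_2) = ρ·σ(L_1)·σ(L_2) = -0.5·1.5·0.2 = -0.15
var(2L_1 + 1.5L_2) = (2)²·var(L_1) + (1.5)²·var(L_2) + 2·(2)·(1.5)·cov(L_1,L_2)
= 4·2.25 + 2.25·0.04 + 6·-0.15 = 8.19
σ(2L_1 + 1.5L_2) = √8.19 ≈ 2.8618

2.8618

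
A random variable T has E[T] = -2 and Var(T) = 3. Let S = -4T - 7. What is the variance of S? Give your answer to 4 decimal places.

Var(-4T - 7) = (-4)²·Var(T) = 16·3 = 48

48.0000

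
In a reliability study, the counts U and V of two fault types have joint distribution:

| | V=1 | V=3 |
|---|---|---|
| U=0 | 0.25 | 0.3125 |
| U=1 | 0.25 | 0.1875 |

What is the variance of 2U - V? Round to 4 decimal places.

E[U] = 0.4375,  E[V] = 2,  E[UV] = 0.8125
Var(U) = 0.4375 − (0.4375)² = 0.24609375;  Var(V) = 5 − (2)² = 1
cov(U,V) = 0.8125 − (0.4375)(2) = -0.0625
Var(2U - V) = (2)²·0.24609375 + (-1)²·1 + 2·(2)·(-1)·-0.0625 = 2.234375

2.2344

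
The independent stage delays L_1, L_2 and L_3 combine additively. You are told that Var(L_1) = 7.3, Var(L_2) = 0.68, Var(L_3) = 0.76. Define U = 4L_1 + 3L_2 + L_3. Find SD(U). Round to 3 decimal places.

By independence, Var(U) = (4)²Var(L_1) + (3)²Var(L_2) + (1)²Var(L_3)
= (4)²·7.3 + (3)²·0.68 + (1)²·0.76 = 123.68
SD(U) = √123.68 ≈ 11.121

11.121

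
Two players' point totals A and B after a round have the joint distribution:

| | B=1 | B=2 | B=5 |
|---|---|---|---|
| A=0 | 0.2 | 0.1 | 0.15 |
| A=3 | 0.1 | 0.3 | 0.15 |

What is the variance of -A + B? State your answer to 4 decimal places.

4.7475

E[A] = 1.65,  E[B] = 2.6,  E[AB] = 4.35
V(A) = 4.95 − (1.65)² = 2.2275;  V(B) = 9.4 − (2.6)² = 2.64
Cov(A,B) = 4.35 − (1.65)(2.6) = 0.06
V(-A + B) = (-1)²·2.2275 + (1)²·2.64 + 2·(-1)·(1)·0.06 = 4.7475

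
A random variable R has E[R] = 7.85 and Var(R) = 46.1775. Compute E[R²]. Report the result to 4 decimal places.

E[R²] = Var(R) + (E[R])² = 46.1775 + (7.85)² = 107.8

107.8000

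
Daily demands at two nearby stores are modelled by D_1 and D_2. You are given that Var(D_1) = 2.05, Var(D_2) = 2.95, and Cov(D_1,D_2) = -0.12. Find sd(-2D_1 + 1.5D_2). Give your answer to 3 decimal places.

Var(-2D_1 + 1.5D_2) = (-2)²·Var(D_1) + (1.5)²·Var(D_2) + 2·(-2)·(1.5)·Cov(D_1,D_2)
= 4·2.05 + 2.25·2.95 + -6·-0.12 = 15.5575
sd(-2D_1 + 1.5D_2) = √15.5575 ≈ 3.944

3.944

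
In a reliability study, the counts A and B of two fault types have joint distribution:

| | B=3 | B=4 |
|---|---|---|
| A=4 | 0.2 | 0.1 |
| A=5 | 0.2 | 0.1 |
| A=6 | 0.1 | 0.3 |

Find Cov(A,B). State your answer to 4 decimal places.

E[A] = 5.1,  E[B] = 3.5
E[AB] = 18
Cov(A,B) = E[AB] − E[A]E[B] = 18 − (5.1)(3.5) = 0.15

0.1500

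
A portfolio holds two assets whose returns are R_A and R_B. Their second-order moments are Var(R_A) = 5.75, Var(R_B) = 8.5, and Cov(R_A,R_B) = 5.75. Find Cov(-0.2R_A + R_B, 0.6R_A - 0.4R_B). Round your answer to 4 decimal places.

-0.1800

Cov(-0.2R_A + R_B, 0.6R_A - 0.4R_B) = (-0.2)(0.6)Var(R_A) + (1)(-0.4)Var(R_B) + [(-0.2)(-0.4) + (1)(0.6)]Cov(R_A,R_B)
= -0.12·5.75 + -0.4·8.5 + 0.68·5.75 = -0.18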